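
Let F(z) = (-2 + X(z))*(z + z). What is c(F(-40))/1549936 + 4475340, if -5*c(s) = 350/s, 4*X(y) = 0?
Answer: 110983849251833/24798976 ≈ 4.4753e+6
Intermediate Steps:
X(y) = 0 (X(y) = (¼)*0 = 0)
F(z) = -4*z (F(z) = (-2 + 0)*(z + z) = -4*z)
c(s) = -70/s
c(F(-40))/1549936 + 4475340 = -70/((-4*(-40)))/1549936 + 4475340 = -70/160*(1/1549936) + 4475340 = -70*1/160*(1/1549936) + 4475340 = -7/16*1/1549936 + 4475340 = -7/24798976 + 4475340 = 110983849251833/24798976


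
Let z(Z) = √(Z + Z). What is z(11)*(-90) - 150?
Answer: -150 - 90*√22 ≈ -572.14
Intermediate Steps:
z(Z) = √2*√Z (z(Z) = √(2*Z) = √2*√Z)
z(11)*(-90) - 150 = (√2*√11)*(-90) - 150 = √22*(-90) - 150 = -90*√22 - 150 = -150 - 90*√22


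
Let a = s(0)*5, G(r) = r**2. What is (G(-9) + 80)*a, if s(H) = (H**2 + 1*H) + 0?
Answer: 0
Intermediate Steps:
s(H) = H + H**2 (s(H) = (H**2 + H) + 0 = (H + H**2) + 0 = H + H**2)
a = 0 (a = (0*(1 + 0))*5 = (0*1)*5 = 0*5 = 0)
(G(-9) + 80)*a = ((-9)**2 + 80)*0 = (81 + 80)*0 = 161*0 = 0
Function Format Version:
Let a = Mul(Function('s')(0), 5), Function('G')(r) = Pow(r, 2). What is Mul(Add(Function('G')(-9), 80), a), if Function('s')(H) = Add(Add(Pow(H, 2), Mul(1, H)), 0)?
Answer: 0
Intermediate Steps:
Function('s')(H) = Add(H, Pow(H, 2)) (Function('s')(H) = Add(Add(Pow(H, 2), H), 0) = Add(Add(H, Pow(H, 2)), 0) = Add(H, Pow(H, 2)))
a = 0 (a = Mul(Mul(0, Add(1, 0)), 5) = Mul(Mul(0, 1), 5) = Mul(0, 5) = 0)
Mul(Add(Function('G')(-9), 80), a) = Mul(Add(Pow(-9, 2), 80), 0) = Mul(Add(81, 80), 0) = Mul(161, 0) = 0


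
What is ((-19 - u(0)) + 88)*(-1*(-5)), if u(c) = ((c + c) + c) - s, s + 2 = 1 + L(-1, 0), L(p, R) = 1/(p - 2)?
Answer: 1015/3 ≈ 338.33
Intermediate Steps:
L(p, R) = 1/(-2 + p)
s = -4/3 (s = -2 + (1 + 1/(-2 - 1)) = -2 + (1 + 1/(-3)) = -2 + (1 - ⅓) = -2 + ⅔ = -4/3 ≈ -1.3333)
u(c) = 4/3 + 3*c (u(c) = ((c + c) + c) - 1*(-4/3) = (2*c + c) + 4/3 = 3*c + 4/3 = 4/3 + 3*c)
((-19 - u(0)) + 88)*(-1*(-5)) = ((-19 - (4/3 + 3*0)) + 88)*(-1*(-5)) = ((-19 - (4/3 + 0)) + 88)*5 = ((-19 - 1*4/3) + 88)*5 = ((-19 - 4/3) + 88)*5 = (-61/3 + 88)*5 = (203/3)*5 = 1015/3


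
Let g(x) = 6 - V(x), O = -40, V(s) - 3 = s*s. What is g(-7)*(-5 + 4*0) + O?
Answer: 190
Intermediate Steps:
V(s) = 3 + s**2 (V(s) = 3 + s*s = 3 + s**2)
g(x) = 3 - x**2 (g(x) = 6 - (3 + x**2) = 6 + (-3 - x**2) = 3 - x**2)
g(-7)*(-5 + 4*0) + O = (3 - 1*(-7)**2)*(-5 + 4*0) - 40 = (3 - 1*49)*(-5 + 0) - 40 = (3 - 49)*(-5) - 40 = -46*(-5) - 40 = 230 - 40 = 190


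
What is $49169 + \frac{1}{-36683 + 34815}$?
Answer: $\frac{91847691}{1868} \approx 49169.0$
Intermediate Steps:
$49169 + \frac{1}{-36683 + 34815} = 49169 + \frac{1}{-1868} = 49169 - \frac{1}{1868} = \frac{91847691}{1868}$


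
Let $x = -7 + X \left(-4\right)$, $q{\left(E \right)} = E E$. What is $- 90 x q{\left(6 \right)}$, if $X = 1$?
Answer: $35640$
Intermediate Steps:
$q{\left(E \right)} = E^{2}$
$x = -11$ ($x = -7 + 1 \left(-4\right) = -7 - 4 = -11$)
$- 90 x q{\left(6 \right)} = \left(-90\right) \left(-11\right) 6^{2} = 990 \cdot 36 = 35640$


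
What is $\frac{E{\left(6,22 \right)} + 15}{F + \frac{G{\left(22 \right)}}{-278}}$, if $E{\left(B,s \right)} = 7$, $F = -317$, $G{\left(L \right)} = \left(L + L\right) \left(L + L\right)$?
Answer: $- \frac{3058}{45031} \approx -0.067909$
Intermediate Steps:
$G{\left(L \right)} = 4 L^{2}$ ($G{\left(L \right)} = 2 L 2 L = 4 L^{2}$)
$\frac{E{\left(6,22 \right)} + 15}{F + \frac{G{\left(22 \right)}}{-278}} = \frac{7 + 15}{-317 + \frac{4 \cdot 22^{2}}{-278}} = \frac{22}{-317 + 4 \cdot 484 \left(- \frac{1}{278}\right)} = \frac{22}{-317 + 1936 \left(- \frac{1}{278}\right)} = \frac{22}{-317 - \frac{968}{139}} = \frac{22}{- \frac{45031}{139}} = 22 \left(- \frac{139}{45031}\right) = - \frac{3058}{45031}$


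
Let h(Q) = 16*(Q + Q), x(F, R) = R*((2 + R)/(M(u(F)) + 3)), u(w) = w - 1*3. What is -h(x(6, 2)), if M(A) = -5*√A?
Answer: 128/11 + 640*√3/33 ≈ 45.228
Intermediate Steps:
u(w) = -3 + w (u(w) = w - 3 = -3 + w)
x(F, R) = R*(2 + R)/(3 - 5*√(-3 + F)) (x(F, R) = R*((2 + R)/(-5*√(-3 + F) + 3)) = R*((2 + R)/(3 - 5*√(-3 + F))) = R*(2 + R)/(3 - 5*√(-3 + F)))
h(Q) = 32*Q (h(Q) = 16*(2*Q) = 32*Q)
-h(x(6, 2)) = -32*(-1*2*(2 + 2)/(-3 + 5*√(-3 + 6))) = -32*(-1*2*4/(-3 + 5*√3)) = -32*(-8/(-3 + 5*√3)) = -(-256)/(-3 + 5*√3) = 256/(-3 + 5*√3)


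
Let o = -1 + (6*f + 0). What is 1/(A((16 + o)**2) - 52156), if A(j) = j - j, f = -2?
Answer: -1/52156 ≈ -1.9173e-5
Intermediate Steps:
o = -13 (o = -1 + (6*(-2) + 0) = -1 + (-12 + 0) = -1 - 12 = -13)
A(j) = 0
1/(A((16 + o)**2) - 52156) = 1/(0 - 52156) = 1/(-52156) = -1/52156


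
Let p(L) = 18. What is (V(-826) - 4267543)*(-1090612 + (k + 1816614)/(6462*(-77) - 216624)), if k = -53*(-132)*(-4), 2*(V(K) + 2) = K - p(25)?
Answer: 554063704341830067/119033 ≈ 4.6547e+12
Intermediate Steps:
V(K) = -11 + K/2 (V(K) = -2 + (K - 1*18)/2 = -2 + (K - 18)/2 = -2 + (-18 + K)/2 = -2 + (-9 + K/2) = -11 + K/2)
k = -27984 (k = 6996*(-4) = -27984)
(V(-826) - 4267543)*(-1090612 + (k + 1816614)/(6462*(-77) - 216624)) = ((-11 + (1/2)*(-826)) - 4267543)*(-1090612 + (-27984 + 1816614)/(6462*(-77) - 216624)) = ((-11 - 413) - 4267543)*(-1090612 + 1788630/(-497574 - 216624)) = (-424 - 4267543)*(-1090612 + 1788630/(-714198)) = -4267967*(-1090612 + 1788630*(-1/714198)) = -4267967*(-1090612 - 298105/119033) = -4267967*(-129819116301/119033) = 554063704341830067/119033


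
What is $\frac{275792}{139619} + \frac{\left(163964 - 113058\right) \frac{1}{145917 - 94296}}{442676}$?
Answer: $\frac{3151117146279623}{1595243258249862} \approx 1.9753$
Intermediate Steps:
$\frac{275792}{139619} + \frac{\left(163964 - 113058\right) \frac{1}{145917 - 94296}}{442676} = 275792 \cdot \frac{1}{139619} + \frac{50906}{51621} \cdot \frac{1}{442676} = \frac{275792}{139619} + 50906 \cdot \frac{1}{51621} \cdot \frac{1}{442676} = \frac{275792}{139619} + \frac{50906}{51621} \cdot \frac{1}{442676} = \frac{275792}{139619} + \frac{25453}{11425688898} = \frac{3151117146279623}{1595243258249862}$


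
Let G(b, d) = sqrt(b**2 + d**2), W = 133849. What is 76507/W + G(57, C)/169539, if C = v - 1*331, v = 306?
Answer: 76507/133849 + sqrt(3874)/169539 ≈ 0.57196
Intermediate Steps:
C = -25 (C = 306 - 1*331 = 306 - 331 = -25)
76507/W + G(57, C)/169539 = 76507/133849 + sqrt(57**2 + (-25)**2)/169539 = 76507*(1/133849) + sqrt(3249 + 625)*(1/169539) = 76507/133849 + sqrt(3874)*(1/169539) = 76507/133849 + sqrt(3874)/169539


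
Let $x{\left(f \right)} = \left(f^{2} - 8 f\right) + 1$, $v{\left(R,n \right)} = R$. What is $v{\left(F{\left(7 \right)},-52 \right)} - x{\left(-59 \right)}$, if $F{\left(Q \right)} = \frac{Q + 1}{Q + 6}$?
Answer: $- \frac{51394}{13} \approx -3953.4$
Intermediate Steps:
$F{\left(Q \right)} = \frac{1 + Q}{6 + Q}$
$x{\left(f \right)} = 1 + f^{2} - 8 f$
$v{\left(F{\left(7 \right)},-52 \right)} - x{\left(-59 \right)} = \frac{1 + 7}{6 + 7} - \left(1 + \left(-59\right)^{2} - -472\right) = \frac{1}{13} \cdot 8 - \left(1 + 3481 + 472\right) = \frac{1}{13} \cdot 8 - 3954 = \frac{8}{13} - 3954 = - \frac{51394}{13}$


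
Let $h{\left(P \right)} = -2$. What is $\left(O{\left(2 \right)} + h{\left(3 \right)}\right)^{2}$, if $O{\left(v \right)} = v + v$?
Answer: $4$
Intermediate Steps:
$O{\left(v \right)} = 2 v$
$\left(O{\left(2 \right)} + h{\left(3 \right)}\right)^{2} = \left(2 \cdot 2 - 2\right)^{2} = \left(4 - 2\right)^{2} = 2^{2} = 4$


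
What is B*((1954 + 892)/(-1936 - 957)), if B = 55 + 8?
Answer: -179298/2893 ≈ -61.977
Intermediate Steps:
B = 63
B*((1954 + 892)/(-1936 - 957)) = 63*((1954 + 892)/(-1936 - 957)) = 63*(2846/(-2893)) = 63*(2846*(-1/2893)) = 63*(-2846/2893) = -179298/2893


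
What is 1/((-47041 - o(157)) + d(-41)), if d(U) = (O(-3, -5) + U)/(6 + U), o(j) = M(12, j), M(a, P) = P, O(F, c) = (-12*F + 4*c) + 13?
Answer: -35/1651918 ≈ -2.1188e-5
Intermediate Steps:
O(F, c) = 13 - 12*F + 4*c
o(j) = j
d(U) = (29 + U)/(6 + U) (d(U) = ((13 - 12*(-3) + 4*(-5)) + U)/(6 + U) = ((13 + 36 - 20) + U)/(6 + U) = (29 + U)/(6 + U))
1/((-47041 - o(157)) + d(-41)) = 1/((-47041 - 1*157) + (29 - 41)/(6 - 41)) = 1/((-47041 - 157) - 12/(-35)) = 1/(-47198 - 1/35*(-12)) = 1/(-47198 + 12/35) = 1/(-1651918/35) = -35/1651918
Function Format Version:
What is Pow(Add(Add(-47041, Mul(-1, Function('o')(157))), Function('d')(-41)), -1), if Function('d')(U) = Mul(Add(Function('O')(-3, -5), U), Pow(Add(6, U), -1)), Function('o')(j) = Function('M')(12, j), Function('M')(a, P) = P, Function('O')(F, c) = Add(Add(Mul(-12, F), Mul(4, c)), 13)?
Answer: Rational(-35, 1651918) ≈ -2.1188e-5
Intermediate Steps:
Function('O')(F, c) = Add(13, Mul(-12, F), Mul(4, c))
Function('o')(j) = j
Function('d')(U) = Mul(Pow(Add(6, U), -1), Add(29, U)) (Function('d')(U) = Mul(Add(Add(13, Mul(-12, -3), Mul(4, -5)), U), Pow(Add(6, U), -1)) = Mul(Add(Add(13, 36, -20), U), Pow(Add(6, U), -1)) = Mul(Add(29, U), Pow(Add(6, U), -1)) = Mul(Pow(Add(6, U), -1), Add(29, U)))
Pow(Add(Add(-47041, Mul(-1, Function('o')(157))), Function('d')(-41)), -1) = Pow(Add(Add(-47041, Mul(-1, 157)), Mul(Pow(Add(6, -41), -1), Add(29, -41))), -1) = Pow(Add(Add(-47041, -157), Mul(Pow(-35, -1), -12)), -1) = Pow(Add(-47198, Mul(Rational(-1, 35), -12)), -1) = Pow(Add(-47198, Rational(12, 35)), -1) = Pow(Rational(-1651918, 35), -1) = Rational(-35, 1651918)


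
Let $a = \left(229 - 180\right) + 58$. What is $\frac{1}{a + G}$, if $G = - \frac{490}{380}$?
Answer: $\frac{38}{4017} \approx 0.0094598$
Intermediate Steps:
$G = - \frac{49}{38}$ ($G = \left(-490\right) \frac{1}{380} = - \frac{49}{38} \approx -1.2895$)
$a = 107$ ($a = 49 + 58 = 107$)
$\frac{1}{a + G} = \frac{1}{107 - \frac{49}{38}} = \frac{1}{\frac{4017}{38}} = \frac{38}{4017}$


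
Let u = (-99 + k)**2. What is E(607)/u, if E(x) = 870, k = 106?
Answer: 870/49 ≈ 17.755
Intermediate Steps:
u = 49 (u = (-99 + 106)**2 = 7**2 = 49)
E(607)/u = 870/49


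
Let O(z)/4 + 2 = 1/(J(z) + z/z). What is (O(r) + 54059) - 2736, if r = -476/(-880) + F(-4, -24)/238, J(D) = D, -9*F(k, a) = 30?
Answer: 6154162905/119923 ≈ 51318.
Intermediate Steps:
F(k, a) = -10/3 (F(k, a) = -⅑*30 = -10/3)
r = 41383/78540 (r = -476/(-880) - 10/3/238 = -476*(-1/880) - 10/3*1/238 = 119/220 - 5/357 = 41383/78540 ≈ 0.52690)
O(z) = -8 + 4/(1 + z) (O(z) = -8 + 4/(z + z/z) = -8 + 4/(z + 1) = -8 + 4/(1 + z))
(O(r) + 54059) - 2736 = (4*(-1 - 2*41383/78540)/(1 + 41383/78540) + 54059) - 2736 = (4*(-1 - 41383/39270)/(119923/78540) + 54059) - 2736 = (4*(78540/119923)*(-80653/39270) + 54059) - 2736 = (-645224/119923 + 54059) - 2736 = 6482272233/119923 - 2736 = 6154162905/119923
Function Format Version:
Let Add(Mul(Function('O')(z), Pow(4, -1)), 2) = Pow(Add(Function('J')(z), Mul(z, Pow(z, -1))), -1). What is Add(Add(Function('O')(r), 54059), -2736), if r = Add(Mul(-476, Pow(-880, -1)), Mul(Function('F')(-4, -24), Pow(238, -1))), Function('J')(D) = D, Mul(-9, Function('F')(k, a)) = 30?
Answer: Rational(6154162905, 119923) ≈ 51318.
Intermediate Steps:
Function('F')(k, a) = Rational(-10, 3) (Function('F')(k, a) = Mul(Rational(-1, 9), 30) = Rational(-10, 3))
r = Rational(41383, 78540) (r = Add(Mul(-476, Pow(-880, -1)), Mul(Rational(-10, 3), Pow(238, -1))) = Add(Mul(-476, Rational(-1, 880)), Mul(Rational(-10, 3), Rational(1, 238))) = Add(Rational(119, 220), Rational(-5, 357)) = Rational(41383, 78540) ≈ 0.52690)
Function('O')(z) = Add(-8, Mul(4, Pow(Add(1, z), -1))) (Function('O')(z) = Add(-8, Mul(4, Pow(Add(z, Mul(z, Pow(z, -1))), -1))) = Add(-8, Mul(4, Pow(Add(z, 1), -1))) = Add(-8, Mul(4, Pow(Add(1, z), -1))))
Add(Add(Function('O')(r), 54059), -2736) = Add(Add(Mul(4, Pow(Add(1, Rational(41383, 78540)), -1), Add(-1, Mul(-2, Rational(41383, 78540)))), 54059), -2736) = Add(Add(Mul(4, Pow(Rational(119923, 78540), -1), Add(-1, Rational(-41383, 39270))), 54059), -2736) = Add(Add(Mul(4, Rational(78540, 119923), Rational(-80653, 39270)), 54059), -2736) = Add(Add(Rational(-645224, 119923), 54059), -2736) = Add(Rational(6482272233, 119923), -2736) = Rational(6154162905, 119923)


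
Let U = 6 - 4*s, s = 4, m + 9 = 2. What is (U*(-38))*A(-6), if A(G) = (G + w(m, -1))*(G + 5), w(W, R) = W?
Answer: 4940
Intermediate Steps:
m = -7 (m = -9 + 2 = -7)
A(G) = (-7 + G)*(5 + G) (A(G) = (G - 7)*(G + 5) = (-7 + G)*(5 + G))
U = -10 (U = 6 - 4*4 = 6 - 16 = -10)
(U*(-38))*A(-6) = (-10*(-38))*(-35 + (-6)² - 2*(-6)) = 380*(-35 + 36 + 12) = 380*13 = 4940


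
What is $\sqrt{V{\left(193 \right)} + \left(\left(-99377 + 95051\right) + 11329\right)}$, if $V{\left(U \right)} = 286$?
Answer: $\sqrt{7289} \approx 85.376$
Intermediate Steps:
$\sqrt{V{\left(193 \right)} + \left(\left(-99377 + 95051\right) + 11329\right)} = \sqrt{286 + \left(\left(-99377 + 95051\right) + 11329\right)} = \sqrt{286 + \left(-4326 + 11329\right)} = \sqrt{286 + 7003} = \sqrt{7289}$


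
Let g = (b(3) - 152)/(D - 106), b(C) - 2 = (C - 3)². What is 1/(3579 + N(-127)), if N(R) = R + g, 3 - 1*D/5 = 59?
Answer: 193/666311 ≈ 0.00028965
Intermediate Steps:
b(C) = 2 + (-3 + C)² (b(C) = 2 + (C - 3)² = 2 + (-3 + C)²)
D = -280 (D = 15 - 5*59 = 15 - 295 = -280)
g = 75/193 (g = ((2 + (-3 + 3)²) - 152)/(-280 - 106) = ((2 + 0²) - 152)/(-386) = ((2 + 0) - 152)*(-1/386) = (2 - 152)*(-1/386) = -150*(-1/386) = 75/193 ≈ 0.38860)
N(R) = 75/193 + R (N(R) = R + 75/193 = 75/193 + R)
1/(3579 + N(-127)) = 1/(3579 + (75/193 - 127)) = 1/(3579 - 24436/193) = 1/(666311/193) = 193/666311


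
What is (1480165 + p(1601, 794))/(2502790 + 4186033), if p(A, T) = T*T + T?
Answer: 2111395/6688823 ≈ 0.31566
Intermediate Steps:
p(A, T) = T + T² (p(A, T) = T² + T = T + T²)
(1480165 + p(1601, 794))/(2502790 + 4186033) = (1480165 + 794*(1 + 794))/(2502790 + 4186033) = (1480165 + 794*795)/6688823 = (1480165 + 631230)*(1/6688823) = 2111395*(1/6688823) = 2111395/6688823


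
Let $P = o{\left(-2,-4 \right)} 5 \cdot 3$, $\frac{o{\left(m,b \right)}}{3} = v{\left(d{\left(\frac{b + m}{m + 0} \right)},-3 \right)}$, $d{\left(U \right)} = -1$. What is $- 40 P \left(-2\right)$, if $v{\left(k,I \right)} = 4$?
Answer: $14400$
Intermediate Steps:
$o{\left(m,b \right)} = 12$ ($o{\left(m,b \right)} = 3 \cdot 4 = 12$)
$P = 180$ ($P = 12 \cdot 5 \cdot 3 = 60 \cdot 3 = 180$)
$- 40 P \left(-2\right) = \left(-40\right) 180 \left(-2\right) = \left(-7200\right) \left(-2\right) = 14400$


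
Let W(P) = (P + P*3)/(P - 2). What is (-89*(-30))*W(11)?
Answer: 39160/3 ≈ 13053.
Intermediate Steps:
W(P) = 4*P/(-2 + P) (W(P) = (P + 3*P)/(-2 + P) = (4*P)/(-2 + P) = 4*P/(-2 + P))
(-89*(-30))*W(11) = (-89*(-30))*(4*11/(-2 + 11)) = 2670*(4*11/9) = 2670*(4*11*(1/9)) = 2670*(44/9) = 39160/3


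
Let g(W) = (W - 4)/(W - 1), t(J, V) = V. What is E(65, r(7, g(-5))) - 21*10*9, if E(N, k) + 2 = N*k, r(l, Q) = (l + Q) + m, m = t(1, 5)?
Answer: -2029/2 ≈ -1014.5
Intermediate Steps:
m = 5
g(W) = (-4 + W)/(-1 + W)
r(l, Q) = 5 + Q + l (r(l, Q) = (l + Q) + 5 = (Q + l) + 5 = 5 + Q + l)
E(N, k) = -2 + N*k
E(65, r(7, g(-5))) - 21*10*9 = (-2 + 65*(5 + (-4 - 5)/(-1 - 5) + 7)) - 21*10*9 = (-2 + 65*(5 - 9/(-6) + 7)) - 210*9 = (-2 + 65*(5 - 1/6*(-9) + 7)) - 1*1890 = (-2 + 65*(5 + 3/2 + 7)) - 1890 = (-2 + 65*(27/2)) - 1890 = (-2 + 1755/2) - 1890 = 1751/2 - 1890 = -2029/2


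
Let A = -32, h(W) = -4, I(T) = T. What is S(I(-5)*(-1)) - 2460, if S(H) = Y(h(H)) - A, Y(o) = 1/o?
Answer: -9713/4 ≈ -2428.3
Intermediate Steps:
Y(o) = 1/o
S(H) = 127/4 (S(H) = 1/(-4) - 1*(-32) = -¼ + 32 = 127/4)
S(I(-5)*(-1)) - 2460 = 127/4 - 2460 = -9713/4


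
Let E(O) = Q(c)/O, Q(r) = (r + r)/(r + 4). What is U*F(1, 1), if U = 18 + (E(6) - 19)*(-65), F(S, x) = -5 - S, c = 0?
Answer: -7518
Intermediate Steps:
Q(r) = 2*r/(4 + r) (Q(r) = (2*r)/(4 + r) = 2*r/(4 + r))
E(O) = 0 (E(O) = (2*0/(4 + 0))/O = (2*0/4)/O = (2*0*(¼))/O = 0/O = 0)
U = 1253 (U = 18 + (0 - 19)*(-65) = 18 - 19*(-65) = 18 + 1235 = 1253)
U*F(1, 1) = 1253*(-5 - 1*1) = 1253*(-5 - 1) = 1253*(-6) = -7518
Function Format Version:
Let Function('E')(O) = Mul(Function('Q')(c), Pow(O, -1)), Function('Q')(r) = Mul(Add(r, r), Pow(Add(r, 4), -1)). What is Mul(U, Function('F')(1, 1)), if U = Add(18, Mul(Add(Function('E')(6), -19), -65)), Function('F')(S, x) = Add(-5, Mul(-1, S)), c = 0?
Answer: -7518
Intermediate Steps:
Function('Q')(r) = Mul(2, r, Pow(Add(4, r), -1)) (Function('Q')(r) = Mul(Mul(2, r), Pow(Add(4, r), -1)) = Mul(2, r, Pow(Add(4, r), -1)))
Function('E')(O) = 0 (Function('E')(O) = Mul(Mul(2, 0, Pow(Add(4, 0), -1)), Pow(O, -1)) = Mul(Mul(2, 0, Pow(4, -1)), Pow(O, -1)) = Mul(Mul(2, 0, Rational(1, 4)), Pow(O, -1)) = Mul(0, Pow(O, -1)) = 0)
U = 1253 (U = Add(18, Mul(Add(0, -19), -65)) = Add(18, Mul(-19, -65)) = Add(18, 1235) = 1253)
Mul(U, Function('F')(1, 1)) = Mul(1253, Add(-5, Mul(-1, 1))) = Mul(1253, Add(-5, -1)) = Mul(1253, -6) = -7518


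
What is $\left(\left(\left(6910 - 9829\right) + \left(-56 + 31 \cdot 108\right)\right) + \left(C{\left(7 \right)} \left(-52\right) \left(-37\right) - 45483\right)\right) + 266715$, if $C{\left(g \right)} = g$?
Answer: $235073$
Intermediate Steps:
$\left(\left(\left(6910 - 9829\right) + \left(-56 + 31 \cdot 108\right)\right) + \left(C{\left(7 \right)} \left(-52\right) \left(-37\right) - 45483\right)\right) + 266715 = \left(\left(\left(6910 - 9829\right) + \left(-56 + 31 \cdot 108\right)\right) - \left(45483 - 7 \left(-52\right) \left(-37\right)\right)\right) + 266715 = \left(\left(-2919 + \left(-56 + 3348\right)\right) - 32015\right) + 266715 = \left(\left(-2919 + 3292\right) + \left(13468 - 45483\right)\right) + 266715 = \left(373 - 32015\right) + 266715 = -31642 + 266715 = 235073$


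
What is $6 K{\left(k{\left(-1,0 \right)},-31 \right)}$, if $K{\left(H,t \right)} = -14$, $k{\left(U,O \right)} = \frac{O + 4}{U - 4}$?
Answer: $-84$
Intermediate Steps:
$k{\left(U,O \right)} = \frac{4 + O}{-4 + U}$
$6 K{\left(k{\left(-1,0 \right)},-31 \right)} = 6 \left(-14\right) = -84$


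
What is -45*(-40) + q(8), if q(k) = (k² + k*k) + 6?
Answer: 1934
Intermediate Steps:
q(k) = 6 + 2*k² (q(k) = (k² + k²) + 6 = 2*k² + 6 = 6 + 2*k²)
-45*(-40) + q(8) = -45*(-40) + (6 + 2*8²) = 1800 + (6 + 2*64) = 1800 + (6 + 128) = 1800 + 134 = 1934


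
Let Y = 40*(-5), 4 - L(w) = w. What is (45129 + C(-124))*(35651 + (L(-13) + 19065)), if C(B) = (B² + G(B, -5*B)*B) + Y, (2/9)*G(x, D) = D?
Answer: -15634755115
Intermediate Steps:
L(w) = 4 - w
G(x, D) = 9*D/2
Y = -200
C(B) = -200 - 43*B²/2 (C(B) = (B² + (9*(-5*B)/2)*B) - 200 = (B² + (-45*B/2)*B) - 200 = (B² - 45*B²/2) - 200 = -43*B²/2 - 200 = -200 - 43*B²/2)
(45129 + C(-124))*(35651 + (L(-13) + 19065)) = (45129 + (-200 - 43/2*(-124)²))*(35651 + ((4 - 1*(-13)) + 19065)) = (45129 + (-200 - 43/2*15376))*(35651 + ((4 + 13) + 19065)) = (45129 + (-200 - 330584))*(35651 + (17 + 19065)) = (45129 - 330784)*(35651 + 19082) = -285655*54733 = -15634755115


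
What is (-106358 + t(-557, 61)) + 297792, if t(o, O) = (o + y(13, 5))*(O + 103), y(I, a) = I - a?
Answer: 101398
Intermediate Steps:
t(o, O) = (8 + o)*(103 + O) (t(o, O) = (o + (13 - 1*5))*(O + 103) = (o + (13 - 5))*(103 + O) = (o + 8)*(103 + O) = (8 + o)*(103 + O))
(-106358 + t(-557, 61)) + 297792 = (-106358 + (824 + 8*61 + 103*(-557) + 61*(-557))) + 297792 = (-106358 + (824 + 488 - 57371 - 33977)) + 297792 = (-106358 - 90036) + 297792 = -196394 + 297792 = 101398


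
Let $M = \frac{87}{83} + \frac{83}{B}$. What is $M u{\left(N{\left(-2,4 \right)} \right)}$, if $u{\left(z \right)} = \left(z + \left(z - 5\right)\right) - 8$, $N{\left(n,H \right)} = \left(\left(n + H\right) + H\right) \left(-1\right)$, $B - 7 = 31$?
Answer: $- \frac{254875}{3154} \approx -80.81$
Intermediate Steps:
$B = 38$ ($B = 7 + 31 = 38$)
$N{\left(n,H \right)} = - n - 2 H$ ($N{\left(n,H \right)} = \left(\left(H + n\right) + H\right) \left(-1\right) = \left(n + 2 H\right) \left(-1\right) = - n - 2 H$)
$u{\left(z \right)} = -13 + 2 z$ ($u{\left(z \right)} = \left(z + \left(z - 5\right)\right) - 8 = \left(z + \left(-5 + z\right)\right) - 8 = \left(-5 + 2 z\right) - 8 = -13 + 2 z$)
$M = \frac{10195}{3154}$ ($M = \frac{87}{83} + \frac{83}{38} = \frac{10195}{3154} \approx 3.2324$)
$M u{\left(N{\left(-2,4 \right)} \right)} = \frac{10195 \left(-13 + 2 \left(\left(-1\right) \left(-2\right) - 8\right)\right)}{3154} = \frac{10195 \left(-13 + 2 \left(2 - 8\right)\right)}{3154} = \frac{10195 \left(-13 + 2 \left(-6\right)\right)}{3154} = \frac{10195 \left(-13 - 12\right)}{3154} = \frac{10195}{3154} \left(-25\right) = - \frac{254875}{3154}$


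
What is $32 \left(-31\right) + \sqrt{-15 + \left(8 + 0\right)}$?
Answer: $-992 + i \sqrt{7} \approx -992.0 + 2.6458 i$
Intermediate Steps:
$32 \left(-31\right) + \sqrt{-15 + \left(8 + 0\right)} = -992 + \sqrt{-15 + 8} = -992 + \sqrt{-7} = -992 + i \sqrt{7}$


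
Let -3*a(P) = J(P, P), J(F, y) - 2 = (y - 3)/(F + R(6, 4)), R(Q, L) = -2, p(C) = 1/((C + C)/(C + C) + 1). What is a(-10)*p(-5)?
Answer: -37/72 ≈ -0.51389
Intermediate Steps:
p(C) = 1/2 (p(C) = 1/((2*C)/((2*C)) + 1) = 1/((2*C)*(1/(2*C)) + 1) = 1/(1 + 1) = 1/2)
J(F, y) = 2 + (-3 + y)/(-2 + F) (J(F, y) = 2 + (y - 3)/(F - 2) = 2 + (-3 + y)/(-2 + F))
a(P) = -(-7 + 3*P)/(3*(-2 + P)) (a(P) = -(-7 + P + 2*P)/(3*(-2 + P)) = -(-7 + 3*P)/(3*(-2 + P)))
a(-10)*p(-5) = ((7/3 - 1*(-10))/(-2 - 10))*(1/2) = ((7/3 + 10)/(-12))*(1/2) = -1/12*37/3*(1/2) = -37/36*1/2 = -37/72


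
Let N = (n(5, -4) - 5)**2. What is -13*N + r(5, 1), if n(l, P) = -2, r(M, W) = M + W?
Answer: -631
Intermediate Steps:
N = 49 (N = (-2 - 5)**2 = (-7)**2 = 49)
-13*N + r(5, 1) = -13*49 + (5 + 1) = -637 + 6 = -631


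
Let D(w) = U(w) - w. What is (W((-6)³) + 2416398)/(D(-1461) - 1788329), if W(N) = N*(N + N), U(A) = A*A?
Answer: 2509710/347653 ≈ 7.2190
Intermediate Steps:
U(A) = A²
D(w) = w² - w
W(N) = 2*N² (W(N) = N*(2*N) = 2*N²)
(W((-6)³) + 2416398)/(D(-1461) - 1788329) = (2*((-6)³)² + 2416398)/(-1461*(-1 - 1461) - 1788329) = (2*(-216)² + 2416398)/(-1461*(-1462) - 1788329) = (2*46656 + 2416398)/(2135982 - 1788329) = (93312 + 2416398)/347653 = 2509710*(1/347653) = 2509710/347653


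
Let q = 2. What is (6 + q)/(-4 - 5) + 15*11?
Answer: 1477/9 ≈ 164.11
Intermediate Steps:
(6 + q)/(-4 - 5) + 15*11 = (6 + 2)/(-4 - 5) + 15*11 = 8/(-9) + 165 = 8*(-⅑) + 165 = -8/9 + 165 = 1477/9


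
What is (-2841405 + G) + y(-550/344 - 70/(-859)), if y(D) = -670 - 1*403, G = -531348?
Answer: -3373826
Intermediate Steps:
y(D) = -1073 (y(D) = -670 - 403 = -1073)
(-2841405 + G) + y(-550/344 - 70/(-859)) = (-2841405 - 531348) - 1073 = -3372753 - 1073 = -3373826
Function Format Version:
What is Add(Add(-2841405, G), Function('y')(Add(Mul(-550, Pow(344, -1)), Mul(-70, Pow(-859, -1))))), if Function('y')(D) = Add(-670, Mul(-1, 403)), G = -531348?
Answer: -3373826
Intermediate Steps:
Function('y')(D) = -1073 (Function('y')(D) = Add(-670, -403) = -1073)
Add(Add(-2841405, G), Function('y')(Add(Mul(-550, Pow(344, -1)), Mul(-70, Pow(-859, -1))))) = Add(Add(-2841405, -531348), -1073) = Add(-3372753, -1073) = -3373826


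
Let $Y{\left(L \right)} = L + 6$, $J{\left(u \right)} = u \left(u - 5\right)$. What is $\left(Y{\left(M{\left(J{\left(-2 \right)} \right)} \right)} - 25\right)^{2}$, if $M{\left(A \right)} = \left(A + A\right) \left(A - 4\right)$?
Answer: $68121$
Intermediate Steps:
$J{\left(u \right)} = u \left(-5 + u\right)$
$M{\left(A \right)} = 2 A \left(-4 + A\right)$
$Y{\left(L \right)} = 6 + L$
$\left(Y{\left(M{\left(J{\left(-2 \right)} \right)} \right)} - 25\right)^{2} = \left(\left(6 + 2 \left(- 2 \left(-5 - 2\right)\right) \left(-4 - 2 \left(-5 - 2\right)\right)\right) - 25\right)^{2} = \left(\left(6 + 2 \left(\left(-2\right) \left(-7\right)\right) \left(-4 - -14\right)\right) - 25\right)^{2} = \left(\left(6 + 2 \cdot 14 \left(-4 + 14\right)\right) - 25\right)^{2} = \left(\left(6 + 2 \cdot 14 \cdot 10\right) - 25\right)^{2} = \left(\left(6 + 280\right) - 25\right)^{2} = \left(286 - 25\right)^{2} = 261^{2} = 68121$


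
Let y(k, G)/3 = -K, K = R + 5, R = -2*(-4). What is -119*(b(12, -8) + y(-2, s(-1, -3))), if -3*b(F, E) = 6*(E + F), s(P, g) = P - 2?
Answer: 5593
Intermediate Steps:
R = 8
s(P, g) = -2 + P
K = 13 (K = 8 + 5 = 13)
y(k, G) = -39 (y(k, G) = 3*(-1*13) = 3*(-13) = -39)
b(F, E) = -2*E - 2*F (b(F, E) = -2*(E + F) = -(6*E + 6*F)/3 = -2*E - 2*F)
-119*(b(12, -8) + y(-2, s(-1, -3))) = -119*((-2*(-8) - 2*12) - 39) = -119*((16 - 24) - 39) = -119*(-8 - 39) = -119*(-47) = 5593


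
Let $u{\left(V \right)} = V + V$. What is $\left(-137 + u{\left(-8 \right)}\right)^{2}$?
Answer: $23409$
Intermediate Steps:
$u{\left(V \right)} = 2 V$
$\left(-137 + u{\left(-8 \right)}\right)^{2} = \left(-137 + 2 \left(-8\right)\right)^{2} = \left(-137 - 16\right)^{2} = \left(-153\right)^{2} = 23409$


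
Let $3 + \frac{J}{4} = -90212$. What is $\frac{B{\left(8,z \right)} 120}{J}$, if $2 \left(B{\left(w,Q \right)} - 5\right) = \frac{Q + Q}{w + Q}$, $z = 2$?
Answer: $- \frac{156}{90215} \approx -0.0017292$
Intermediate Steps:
$J = -360860$ ($J = -12 + 4 \left(-90212\right) = -12 - 360848 = -360860$)
$B{\left(w,Q \right)} = 5 + \frac{Q}{Q + w}$ ($B{\left(w,Q \right)} = 5 + \frac{\left(Q + Q\right) \frac{1}{w + Q}}{2} = 5 + \frac{2 Q \frac{1}{Q + w}}{2} = 5 + \frac{Q}{Q + w}$)
$\frac{B{\left(8,z \right)} 120}{J} = \frac{\frac{5 \cdot 8 + 6 \cdot 2}{2 + 8} \cdot 120}{-360860} = \frac{40 + 12}{10} \cdot 120 \left(- \frac{1}{360860}\right) = \frac{1}{10} \cdot 52 \cdot 120 \left(- \frac{1}{360860}\right) = \frac{26}{5} \cdot 120 \left(- \frac{1}{360860}\right) = 624 \left(- \frac{1}{360860}\right) = - \frac{156}{90215}$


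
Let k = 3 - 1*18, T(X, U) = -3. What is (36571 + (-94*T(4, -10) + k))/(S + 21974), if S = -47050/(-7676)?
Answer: 141384244/84359737 ≈ 1.6760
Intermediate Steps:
S = 23525/3838 (S = -47050*(-1/7676) = 23525/3838 ≈ 6.1295)
k = -15 (k = 3 - 18 = -15)
(36571 + (-94*T(4, -10) + k))/(S + 21974) = (36571 + (-94*(-3) - 15))/(23525/3838 + 21974) = (36571 + (282 - 15))/(84359737/3838) = (36571 + 267)*(3838/84359737) = 36838*(3838/84359737) = 141384244/84359737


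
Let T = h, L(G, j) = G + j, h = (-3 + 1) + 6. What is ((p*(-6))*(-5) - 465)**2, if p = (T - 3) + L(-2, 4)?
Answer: 140625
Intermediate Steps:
h = 4 (h = -2 + 6 = 4)
T = 4
p = 3 (p = (4 - 3) + (-2 + 4) = 1 + 2 = 3)
((p*(-6))*(-5) - 465)**2 = ((3*(-6))*(-5) - 465)**2 = (-18*(-5) - 465)**2 = (90 - 465)**2 = (-375)**2 = 140625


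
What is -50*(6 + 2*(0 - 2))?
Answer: -100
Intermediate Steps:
-50*(6 + 2*(0 - 2)) = -50*(6 + 2*(-2)) = -50*(6 - 4) = -50*2 = -100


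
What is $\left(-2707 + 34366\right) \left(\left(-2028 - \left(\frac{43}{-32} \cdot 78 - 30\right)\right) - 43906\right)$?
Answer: $- \frac{23199303633}{16} \approx -1.45 \cdot 10^{9}$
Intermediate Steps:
$\left(-2707 + 34366\right) \left(\left(-2028 - \left(\frac{43}{-32} \cdot 78 - 30\right)\right) - 43906\right) = 31659 \left(\left(-2028 - \left(43 \left(- \frac{1}{32}\right) 78 - 30\right)\right) - 43906\right) = 31659 \left(\left(-2028 - \left(\left(- \frac{43}{32}\right) 78 - 30\right)\right) - 43906\right) = 31659 \left(\left(-2028 - \left(- \frac{1677}{16} - 30\right)\right) - 43906\right) = 31659 \left(\left(-2028 - - \frac{2157}{16}\right) - 43906\right) = 31659 \left(\left(-2028 + \frac{2157}{16}\right) - 43906\right) = 31659 \left(- \frac{30291}{16} - 43906\right) = 31659 \left(- \frac{732787}{16}\right) = - \frac{23199303633}{16}$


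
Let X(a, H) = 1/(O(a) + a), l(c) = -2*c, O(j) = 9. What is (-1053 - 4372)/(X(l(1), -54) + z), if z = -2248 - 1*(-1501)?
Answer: 37975/5228 ≈ 7.2638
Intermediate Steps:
X(a, H) = 1/(9 + a)
z = -747 (z = -2248 + 1501 = -747)
(-1053 - 4372)/(X(l(1), -54) + z) = (-1053 - 4372)/(1/(9 - 2*1) - 747) = -5425/(1/(9 - 2) - 747) = -5425/(1/7 - 747) = -5425/(⅐ - 747) = -5425/(-5228/7) = -5425*(-7/5228) = 37975/5228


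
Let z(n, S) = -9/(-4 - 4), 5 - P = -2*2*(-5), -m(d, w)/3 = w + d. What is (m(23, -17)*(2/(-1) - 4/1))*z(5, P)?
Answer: 243/2 ≈ 121.50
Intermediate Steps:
m(d, w) = -3*d - 3*w (m(d, w) = -3*(w + d) = -3*(d + w) = -3*d - 3*w)
P = -15 (P = 5 - (-2*2)*(-5) = 5 - (-4)*(-5) = 5 - 1*20 = 5 - 20 = -15)
z(n, S) = 9/8 (z(n, S) = -9/(-8) = -9*(-⅛) = 9/8)
(m(23, -17)*(2/(-1) - 4/1))*z(5, P) = ((-3*23 - 3*(-17))*(2/(-1) - 4/1))*(9/8) = ((-69 + 51)*(2*(-1) - 4*1))*(9/8) = -18*(-2 - 4)*(9/8) = -18*(-6)*(9/8) = 108*(9/8) = 243/2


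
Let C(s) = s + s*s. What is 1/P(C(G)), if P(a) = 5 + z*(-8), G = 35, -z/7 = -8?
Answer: -1/443 ≈ -0.0022573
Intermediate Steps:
z = 56 (z = -7*(-8) = 56)
C(s) = s + s**2
P(a) = -443 (P(a) = 5 + 56*(-8) = 5 - 448 = -443)
1/P(C(G)) = 1/(-443) = -1/443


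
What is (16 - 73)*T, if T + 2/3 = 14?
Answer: -760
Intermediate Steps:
T = 40/3 (T = -2/3 + 14 = 40/3 ≈ 13.333)
(16 - 73)*T = (16 - 73)*(40/3) = -57*40/3 = -760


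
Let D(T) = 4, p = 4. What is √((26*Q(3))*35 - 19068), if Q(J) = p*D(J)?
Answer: 14*I*√23 ≈ 67.142*I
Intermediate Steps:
Q(J) = 16 (Q(J) = 4*4 = 16)
√((26*Q(3))*35 - 19068) = √((26*16)*35 - 19068) = √(416*35 - 19068) = √(14560 - 19068) = √(-4508) = 14*I*√23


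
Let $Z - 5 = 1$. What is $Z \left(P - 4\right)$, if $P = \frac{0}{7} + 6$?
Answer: $12$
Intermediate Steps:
$P = 6$ ($P = 0 \cdot \frac{1}{7} + 6 = 0 + 6 = 6$)
$Z = 6$ ($Z = 5 + 1 = 6$)
$Z \left(P - 4\right) = 6 \left(6 - 4\right) = 6 \cdot 2 = 12$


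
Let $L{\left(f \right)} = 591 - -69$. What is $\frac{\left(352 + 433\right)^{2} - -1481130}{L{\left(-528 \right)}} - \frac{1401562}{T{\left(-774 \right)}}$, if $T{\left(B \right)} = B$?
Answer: $\frac{84946123}{17028} \approx 4988.6$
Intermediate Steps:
$L{\left(f \right)} = 660$ ($L{\left(f \right)} = 591 + 69 = 660$)
$\frac{\left(352 + 433\right)^{2} - -1481130}{L{\left(-528 \right)}} - \frac{1401562}{T{\left(-774 \right)}} = \frac{\left(352 + 433\right)^{2} - -1481130}{660} - \frac{1401562}{-774} = \left(785^{2} + 1481130\right) \frac{1}{660} - - \frac{700781}{387} = \left(616225 + 1481130\right) \frac{1}{660} + \frac{700781}{387} = 2097355 \cdot \frac{1}{660} + \frac{700781}{387} = \frac{419471}{132} + \frac{700781}{387} = \frac{84946123}{17028}$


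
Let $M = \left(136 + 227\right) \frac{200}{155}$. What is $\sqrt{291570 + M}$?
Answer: $\frac{3 \sqrt{31183210}}{31} \approx 540.41$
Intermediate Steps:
$M = \frac{14520}{31}$ ($M = 363 \cdot 200 \cdot \frac{1}{155} = 363 \cdot \frac{40}{31} = \frac{14520}{31} \approx 468.39$)
$\sqrt{291570 + M} = \sqrt{291570 + \frac{14520}{31}} = \sqrt{\frac{9053190}{31}} = \frac{3 \sqrt{31183210}}{31}$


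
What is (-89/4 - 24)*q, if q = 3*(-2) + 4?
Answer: 185/2 ≈ 92.500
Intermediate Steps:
q = -2 (q = -6 + 4 = -2)
(-89/4 - 24)*q = (-89/4 - 24)*(-2) = -185/4*(-2) = 185/2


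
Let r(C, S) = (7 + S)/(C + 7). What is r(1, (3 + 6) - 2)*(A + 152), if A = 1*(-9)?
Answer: 1001/4 ≈ 250.25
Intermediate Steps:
A = -9
r(C, S) = (7 + S)/(7 + C)
r(1, (3 + 6) - 2)*(A + 152) = ((7 + ((3 + 6) - 2))/(7 + 1))*(-9 + 152) = ((7 + (9 - 2))/8)*143 = ((7 + 7)/8)*143 = ((1/8)*14)*143 = (7/4)*143 = 1001/4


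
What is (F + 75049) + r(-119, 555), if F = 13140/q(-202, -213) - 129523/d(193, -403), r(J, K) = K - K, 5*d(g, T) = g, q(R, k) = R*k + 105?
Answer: 198933122774/2774761 ≈ 71694.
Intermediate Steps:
q(R, k) = 105 + R*k
d(g, T) = g/5
r(J, K) = 0
F = -9309915515/2774761 (F = 13140/(105 - 202*(-213)) - 129523/((1/5)*193) = 13140/(105 + 43026) - 129523/193/5 = 13140/43131 - 129523*5/193 = 13140*(1/43131) - 647615/193 = 4380/14377 - 647615/193 = -9309915515/2774761 ≈ -3355.2)
(F + 75049) + r(-119, 555) = (-9309915515/2774761 + 75049) + 0 = 198933122774/2774761 + 0 = 198933122774/2774761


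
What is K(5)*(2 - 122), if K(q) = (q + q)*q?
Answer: -6000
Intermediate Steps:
K(q) = 2*q² (K(q) = (2*q)*q = 2*q²)
K(5)*(2 - 122) = (2*5²)*(2 - 122) = (2*25)*(-120) = 50*(-120) = -6000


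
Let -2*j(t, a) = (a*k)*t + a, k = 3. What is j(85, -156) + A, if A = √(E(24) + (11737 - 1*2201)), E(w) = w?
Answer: 19968 + 2*√2390 ≈ 20066.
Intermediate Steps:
j(t, a) = -a/2 - 3*a*t/2 (j(t, a) = -((a*3)*t + a)/2 = -((3*a)*t + a)/2 = -(3*a*t + a)/2 = -(a + 3*a*t)/2 = -a/2 - 3*a*t/2)
A = 2*√2390 (A = √(24 + (11737 - 1*2201)) = √(24 + (11737 - 2201)) = √(24 + 9536) = √9560 = 2*√2390 ≈ 97.775)
j(85, -156) + A = -½*(-156)*(1 + 3*85) + 2*√2390 = -½*(-156)*(1 + 255) + 2*√2390 = -½*(-156)*256 + 2*√2390 = 19968 + 2*√2390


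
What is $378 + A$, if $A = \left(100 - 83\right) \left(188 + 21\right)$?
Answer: $3931$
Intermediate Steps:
$A = 3553$ ($A = 17 \cdot 209 = 3553$)
$378 + A = 378 + 3553 = 3931$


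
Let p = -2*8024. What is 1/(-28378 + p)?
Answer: -1/44426 ≈ -2.2509e-5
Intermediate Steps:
p = -16048
1/(-28378 + p) = 1/(-28378 - 16048) = 1/(-44426) = -1/44426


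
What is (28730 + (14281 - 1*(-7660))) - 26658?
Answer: 24013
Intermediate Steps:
(28730 + (14281 - 1*(-7660))) - 26658 = (28730 + (14281 + 7660)) - 26658 = (28730 + 21941) - 26658 = 50671 - 26658 = 24013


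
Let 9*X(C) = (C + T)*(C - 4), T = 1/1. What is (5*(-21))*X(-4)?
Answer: -280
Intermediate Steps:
T = 1 (T = 1*1 = 1)
X(C) = (1 + C)*(-4 + C)/9 (X(C) = ((C + 1)*(C - 4))/9 = ((1 + C)*(-4 + C))/9 = (1 + C)*(-4 + C)/9)
(5*(-21))*X(-4) = (5*(-21))*(-4/9 - 1/3*(-4) + (1/9)*(-4)**2) = -105*(-4/9 + 4/3 + (1/9)*16) = -105*(-4/9 + 4/3 + 16/9) = -105*8/3 = -280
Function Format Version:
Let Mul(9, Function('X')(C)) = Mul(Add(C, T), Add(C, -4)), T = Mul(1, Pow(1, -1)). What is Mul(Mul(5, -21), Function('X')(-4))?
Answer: -280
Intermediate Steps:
T = 1 (T = Mul(1, 1) = 1)
Function('X')(C) = Mul(Rational(1, 9), Add(1, C), Add(-4, C)) (Function('X')(C) = Mul(Rational(1, 9), Mul(Add(C, 1), Add(C, -4))) = Mul(Rational(1, 9), Mul(Add(1, C), Add(-4, C))) = Mul(Rational(1, 9), Add(1, C), Add(-4, C)))
Mul(Mul(5, -21), Function('X')(-4)) = Mul(Mul(5, -21), Add(Rational(-4, 9), Mul(Rational(-1, 3), -4), Mul(Rational(1, 9), Pow(-4, 2)))) = Mul(-105, Add(Rational(-4, 9), Rational(4, 3), Mul(Rational(1, 9), 16))) = Mul(-105, Add(Rational(-4, 9), Rational(4, 3), Rational(16, 9))) = Mul(-105, Rational(8, 3)) = -280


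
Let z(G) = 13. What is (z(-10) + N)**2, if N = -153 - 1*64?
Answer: 41616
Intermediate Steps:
N = -217 (N = -153 - 64 = -217)
(z(-10) + N)**2 = (13 - 217)**2 = (-204)**2 = 41616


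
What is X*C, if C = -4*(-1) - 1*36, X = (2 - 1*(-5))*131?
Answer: -29344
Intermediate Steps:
X = 917 (X = (2 + 5)*131 = 7*131 = 917)
C = -32 (C = 4 - 36 = -32)
X*C = 917*(-32) = -29344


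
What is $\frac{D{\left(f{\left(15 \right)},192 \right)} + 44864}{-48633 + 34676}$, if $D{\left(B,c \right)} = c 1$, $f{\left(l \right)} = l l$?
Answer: $- \frac{45056}{13957} \approx -3.2282$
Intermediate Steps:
$f{\left(l \right)} = l^{2}$
$D{\left(B,c \right)} = c$
$\frac{D{\left(f{\left(15 \right)},192 \right)} + 44864}{-48633 + 34676} = \frac{192 + 44864}{-48633 + 34676} = \frac{45056}{-13957} = 45056 \left(- \frac{1}{13957}\right) = - \frac{45056}{13957}$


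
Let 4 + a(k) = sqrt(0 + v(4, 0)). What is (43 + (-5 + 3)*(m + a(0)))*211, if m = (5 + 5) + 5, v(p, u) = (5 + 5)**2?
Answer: 211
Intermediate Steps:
v(p, u) = 100 (v(p, u) = 10**2 = 100)
m = 15 (m = 10 + 5 = 15)
a(k) = 6 (a(k) = -4 + sqrt(0 + 100) = -4 + sqrt(100) = -4 + 10 = 6)
(43 + (-5 + 3)*(m + a(0)))*211 = (43 + (-5 + 3)*(15 + 6))*211 = (43 - 2*21)*211 = (43 - 42)*211 = 1*211 = 211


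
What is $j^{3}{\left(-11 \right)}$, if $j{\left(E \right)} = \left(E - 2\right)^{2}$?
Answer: $4826809$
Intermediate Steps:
$j{\left(E \right)} = \left(-2 + E\right)^{2}$
$j^{3}{\left(-11 \right)} = \left(\left(-2 - 11\right)^{2}\right)^{3} = \left(\left(-13\right)^{2}\right)^{3} = 169^{3} = 4826809$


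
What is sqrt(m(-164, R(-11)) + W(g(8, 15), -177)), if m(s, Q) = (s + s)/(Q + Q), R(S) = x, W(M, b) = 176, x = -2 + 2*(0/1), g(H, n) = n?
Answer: sqrt(258) ≈ 16.062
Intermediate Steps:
x = -2 (x = -2 + 2*(0*1) = -2 + 2*0 = -2 + 0 = -2)
R(S) = -2
m(s, Q) = s/Q (m(s, Q) = (2*s)/((2*Q)) = (2*s)*(1/(2*Q)) = s/Q)
sqrt(m(-164, R(-11)) + W(g(8, 15), -177)) = sqrt(-164/(-2) + 176) = sqrt(-164*(-1/2) + 176) = sqrt(82 + 176) = sqrt(258)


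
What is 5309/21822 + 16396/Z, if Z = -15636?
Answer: -7632833/9478022 ≈ -0.80532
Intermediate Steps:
5309/21822 + 16396/Z = 5309/21822 + 16396/(-15636) = 5309*(1/21822) + 16396*(-1/15636) = 5309/21822 - 4099/3909 = -7632833/9478022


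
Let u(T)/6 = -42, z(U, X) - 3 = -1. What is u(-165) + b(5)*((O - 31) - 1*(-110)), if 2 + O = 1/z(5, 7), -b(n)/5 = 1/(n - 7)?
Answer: -233/4 ≈ -58.250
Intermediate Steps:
b(n) = -5/(-7 + n) (b(n) = -5/(n - 7) = -5/(-7 + n))
z(U, X) = 2 (z(U, X) = 3 - 1 = 2)
O = -3/2 (O = -2 + 1/2 = -2 + ½ = -3/2 ≈ -1.5000)
u(T) = -252 (u(T) = 6*(-42) = -252)
u(-165) + b(5)*((O - 31) - 1*(-110)) = -252 + (-5/(-7 + 5))*((-3/2 - 31) - 1*(-110)) = -252 + (-5/(-2))*(-65/2 + 110) = -252 - 5*(-½)*(155/2) = -252 + (5/2)*(155/2) = -252 + 775/4 = -233/4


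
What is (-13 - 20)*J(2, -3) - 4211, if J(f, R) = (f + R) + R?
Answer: -4079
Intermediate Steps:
J(f, R) = f + 2*R (J(f, R) = (R + f) + R = f + 2*R)
(-13 - 20)*J(2, -3) - 4211 = (-13 - 20)*(2 + 2*(-3)) - 4211 = -33*(2 - 6) - 4211 = -33*(-4) - 4211 = 132 - 4211 = -4079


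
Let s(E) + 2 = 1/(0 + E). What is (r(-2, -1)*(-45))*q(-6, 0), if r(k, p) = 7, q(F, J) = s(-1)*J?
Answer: 0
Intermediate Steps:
s(E) = -2 + 1/E (s(E) = -2 + 1/(0 + E) = -2 + 1/E)
q(F, J) = -3*J (q(F, J) = (-2 + 1/(-1))*J = (-2 - 1)*J = -3*J)
(r(-2, -1)*(-45))*q(-6, 0) = (7*(-45))*(-3*0) = -315*0 = 0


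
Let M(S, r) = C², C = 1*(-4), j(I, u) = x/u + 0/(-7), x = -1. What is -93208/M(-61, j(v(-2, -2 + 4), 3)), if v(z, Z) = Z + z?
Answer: -11651/2 ≈ -5825.5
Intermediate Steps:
j(I, u) = -1/u (j(I, u) = -1/u + 0/(-7) = -1/u + 0*(-⅐) = -1/u + 0 = -1/u)
C = -4
M(S, r) = 16 (M(S, r) = (-4)² = 16)
-93208/M(-61, j(v(-2, -2 + 4), 3)) = -93208/16 = -93208*1/16 = -11651/2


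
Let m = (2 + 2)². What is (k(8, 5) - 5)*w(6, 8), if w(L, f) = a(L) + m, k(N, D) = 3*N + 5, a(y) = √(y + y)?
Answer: 384 + 48*√3 ≈ 467.14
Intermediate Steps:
a(y) = √2*√y (a(y) = √(2*y) = √2*√y)
m = 16 (m = 4² = 16)
k(N, D) = 5 + 3*N
w(L, f) = 16 + √2*√L (w(L, f) = √2*√L + 16 = 16 + √2*√L)
(k(8, 5) - 5)*w(6, 8) = ((5 + 3*8) - 5)*(16 + √2*√6) = ((5 + 24) - 5)*(16 + 2*√3) = (29 - 5)*(16 + 2*√3) = 24*(16 + 2*√3) = 384 + 48*√3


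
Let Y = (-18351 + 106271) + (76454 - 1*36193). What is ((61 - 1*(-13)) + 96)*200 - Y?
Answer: -94181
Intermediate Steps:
Y = 128181 (Y = 87920 + (76454 - 36193) = 87920 + 40261 = 128181)
((61 - 1*(-13)) + 96)*200 - Y = ((61 - 1*(-13)) + 96)*200 - 1*128181 = ((61 + 13) + 96)*200 - 128181 = (74 + 96)*200 - 128181 = 170*200 - 128181 = 34000 - 128181 = -94181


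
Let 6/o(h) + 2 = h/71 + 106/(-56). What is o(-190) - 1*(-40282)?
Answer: 175343570/4353 ≈ 40281.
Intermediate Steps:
o(h) = 6/(-109/28 + h/71) (o(h) = 6/(-2 + (h/71 + 106/(-56))) = 6/(-2 + (h*(1/71) + 106*(-1/56))) = 6/(-2 + (h/71 - 53/28)) = 6/(-2 + (-53/28 + h/71)) = 6/(-109/28 + h/71))
o(-190) - 1*(-40282) = 11928/(-7739 + 28*(-190)) - 1*(-40282) = 11928/(-7739 - 5320) + 40282 = 11928/(-13059) + 40282 = 11928*(-1/13059) + 40282 = -3976/4353 + 40282 = 175343570/4353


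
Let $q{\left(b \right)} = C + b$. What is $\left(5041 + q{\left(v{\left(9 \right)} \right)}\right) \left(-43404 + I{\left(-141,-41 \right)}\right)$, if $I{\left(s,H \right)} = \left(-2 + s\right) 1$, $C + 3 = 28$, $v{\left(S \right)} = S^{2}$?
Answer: $-224136409$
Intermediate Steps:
$C = 25$ ($C = -3 + 28 = 25$)
$I{\left(s,H \right)} = -2 + s$
$q{\left(b \right)} = 25 + b$
$\left(5041 + q{\left(v{\left(9 \right)} \right)}\right) \left(-43404 + I{\left(-141,-41 \right)}\right) = \left(5041 + \left(25 + 9^{2}\right)\right) \left(-43404 - 143\right) = \left(5041 + \left(25 + 81\right)\right) \left(-43404 - 143\right) = \left(5041 + 106\right) \left(-43547\right) = 5147 \left(-43547\right) = -224136409$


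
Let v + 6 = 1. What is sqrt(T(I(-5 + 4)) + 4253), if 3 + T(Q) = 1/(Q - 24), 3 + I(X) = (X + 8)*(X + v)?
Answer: sqrt(20234181)/69 ≈ 65.192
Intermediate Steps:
v = -5 (v = -6 + 1 = -5)
I(X) = -3 + (-5 + X)*(8 + X) (I(X) = -3 + (X + 8)*(X - 5) = -3 + (8 + X)*(-5 + X) = -3 + (-5 + X)*(8 + X))
T(Q) = -3 + 1/(-24 + Q) (T(Q) = -3 + 1/(Q - 24) = -3 + 1/(-24 + Q))
sqrt(T(I(-5 + 4)) + 4253) = sqrt((73 - 3*(-43 + (-5 + 4)**2 + 3*(-5 + 4)))/(-24 + (-43 + (-5 + 4)**2 + 3*(-5 + 4))) + 4253) = sqrt((73 - 3*(-43 + (-1)**2 + 3*(-1)))/(-24 + (-43 + (-1)**2 + 3*(-1))) + 4253) = sqrt((73 - 3*(-43 + 1 - 3))/(-24 + (-43 + 1 - 3)) + 4253) = sqrt((73 - 3*(-45))/(-24 - 45) + 4253) = sqrt((73 + 135)/(-69) + 4253) = sqrt(-1/69*208 + 4253) = sqrt(-208/69 + 4253) = sqrt(293249/69) = sqrt(20234181)/69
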